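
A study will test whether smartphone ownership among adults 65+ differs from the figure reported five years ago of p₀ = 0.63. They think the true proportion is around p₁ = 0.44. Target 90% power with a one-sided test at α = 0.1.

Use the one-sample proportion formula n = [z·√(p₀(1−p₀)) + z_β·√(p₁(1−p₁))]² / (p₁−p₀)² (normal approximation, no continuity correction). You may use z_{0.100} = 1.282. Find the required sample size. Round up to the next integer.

n = 44

n = [z_α·√(p₀q₀) + z_β·√(p₁q₁)]² / (p₁ − p₀)²
  = [1.282·√(0.63·0.37) + 1.282·√(0.44·0.56)]² / (-0.19)²
  = [1.282·0.4828 + 1.282·0.4964]² / 0.0361
  = [1.2553]² / 0.0361
  = 43.65
Round up → n = 44.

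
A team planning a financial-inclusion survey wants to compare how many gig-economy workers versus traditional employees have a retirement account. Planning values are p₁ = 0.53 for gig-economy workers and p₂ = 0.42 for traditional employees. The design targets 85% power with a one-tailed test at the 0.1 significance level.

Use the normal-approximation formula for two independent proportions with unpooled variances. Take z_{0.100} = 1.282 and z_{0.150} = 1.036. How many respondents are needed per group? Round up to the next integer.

n = (z_α + z_β)² · [p₁(1−p₁) + p₂(1−p₂)] / (p₁ − p₂)²
  = (1.282 + 1.036)² · (0.53·0.47 + 0.42·0.58) / (0.11)²
  = (2.318)² · (0.2491 + 0.2436) / 0.0121
  = 5.3731 · 0.4927 / 0.0121
  = 218.79
Round up → n = 219 per group.

n = 219 per group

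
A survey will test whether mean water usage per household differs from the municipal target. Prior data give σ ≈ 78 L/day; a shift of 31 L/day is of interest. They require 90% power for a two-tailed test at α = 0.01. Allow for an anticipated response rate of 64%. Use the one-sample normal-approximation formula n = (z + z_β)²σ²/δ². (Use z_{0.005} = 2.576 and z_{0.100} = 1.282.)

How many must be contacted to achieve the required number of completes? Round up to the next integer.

n = 148

n = (z_{α/2} + z_β)² · σ² / δ²
  = (2.576 + 1.282)² · 78² / 31²
  = 14.8842 · 6084 / 961
  = 94.23
Adjust for 64% response: 94.23 / 0.64 = 147.23.
Round up → n = 148.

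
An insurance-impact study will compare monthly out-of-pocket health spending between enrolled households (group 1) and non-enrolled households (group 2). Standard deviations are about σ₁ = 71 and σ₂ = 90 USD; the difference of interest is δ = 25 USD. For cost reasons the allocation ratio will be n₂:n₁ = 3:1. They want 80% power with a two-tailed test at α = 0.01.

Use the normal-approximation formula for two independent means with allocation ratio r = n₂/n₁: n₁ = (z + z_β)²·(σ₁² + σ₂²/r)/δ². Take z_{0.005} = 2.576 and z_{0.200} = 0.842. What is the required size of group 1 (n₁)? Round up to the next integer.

n₁ = 145

n₁ = (z_{α/2} + z_β)² · (σ₁² + σ₂²/r) / δ²
   = (2.576 + 0.842)² · (71² + 90²/3) / 25²
   = 11.6827 · (5041 + 2700) / 625
   = 11.6827 · 7741 / 625
   = 144.70
Round up → n₁ = 145; n₂ = r·n₁ = 3 × 145 = 435.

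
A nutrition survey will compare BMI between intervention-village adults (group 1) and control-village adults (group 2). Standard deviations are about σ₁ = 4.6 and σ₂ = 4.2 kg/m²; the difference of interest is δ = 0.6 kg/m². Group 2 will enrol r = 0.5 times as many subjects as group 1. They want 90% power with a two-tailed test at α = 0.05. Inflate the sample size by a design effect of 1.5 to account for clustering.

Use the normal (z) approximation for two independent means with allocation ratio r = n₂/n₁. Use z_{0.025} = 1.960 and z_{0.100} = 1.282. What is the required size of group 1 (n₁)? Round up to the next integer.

n₁ = 2472

n₁ = (z_{α/2} + z_β)² · (σ₁² + σ₂²/r) / δ²
   = (1.960 + 1.282)² · (4.6² + 4.2²/0.5) / 0.6²
   = 10.5106 · (21.16 + 35.28) / 0.36
   = 10.5106 · 56.44 / 0.36
   = 1647.82
Design effect: 1.5 × 1647.82 = 2471.73.
Round up → n₁ = 2472; n₂ = r·n₁ = 0.5 × 2472 = 1236.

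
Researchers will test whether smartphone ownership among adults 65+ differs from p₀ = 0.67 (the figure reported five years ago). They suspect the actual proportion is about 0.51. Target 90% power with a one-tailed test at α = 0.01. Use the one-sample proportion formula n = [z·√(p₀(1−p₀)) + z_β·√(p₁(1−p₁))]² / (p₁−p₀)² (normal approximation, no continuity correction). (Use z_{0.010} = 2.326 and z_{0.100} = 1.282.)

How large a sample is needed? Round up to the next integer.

n = 118

n = [z_α·√(p₀q₀) + z_β·√(p₁q₁)]² / (p₁ − p₀)²
  = [2.326·√(0.67·0.33) + 1.282·√(0.51·0.49)]² / (-0.16)²
  = [2.326·0.4702 + 1.282·0.4999]² / 0.0256
  = [1.7346]² / 0.0256
  = 117.53
Round up → n = 118.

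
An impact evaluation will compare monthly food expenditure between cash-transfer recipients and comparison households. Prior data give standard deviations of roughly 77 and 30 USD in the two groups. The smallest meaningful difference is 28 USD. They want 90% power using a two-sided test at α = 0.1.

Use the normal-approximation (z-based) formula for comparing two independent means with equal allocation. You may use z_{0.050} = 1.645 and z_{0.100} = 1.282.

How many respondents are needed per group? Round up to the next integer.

n = 75 per group

n = (z_{α/2} + z_β)² · (σ₁² + σ₂²) / δ²
  = (1.645 + 1.282)² · (77² + 30² = 6829) / 28²
  = 8.5673 · 6829 / 784
  = 74.63
Round up → n = 75 per group.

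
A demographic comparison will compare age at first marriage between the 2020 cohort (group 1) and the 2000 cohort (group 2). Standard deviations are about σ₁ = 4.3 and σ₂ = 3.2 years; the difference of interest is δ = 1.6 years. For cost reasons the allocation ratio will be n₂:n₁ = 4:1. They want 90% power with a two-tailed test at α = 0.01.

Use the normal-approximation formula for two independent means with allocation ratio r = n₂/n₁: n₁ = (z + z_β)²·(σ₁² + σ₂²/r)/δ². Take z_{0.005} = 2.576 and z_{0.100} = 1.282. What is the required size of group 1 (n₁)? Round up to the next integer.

n₁ = 123

n₁ = (z_{α/2} + z_β)² · (σ₁² + σ₂²/r) / δ²
   = (2.576 + 1.282)² · (4.3² + 3.2²/4) / 1.6²
   = 14.8842 · (18.49 + 2.56) / 2.56
   = 14.8842 · 21.05 / 2.56
   = 122.39
Round up → n₁ = 123; n₂ = r·n₁ = 4 × 123 = 492.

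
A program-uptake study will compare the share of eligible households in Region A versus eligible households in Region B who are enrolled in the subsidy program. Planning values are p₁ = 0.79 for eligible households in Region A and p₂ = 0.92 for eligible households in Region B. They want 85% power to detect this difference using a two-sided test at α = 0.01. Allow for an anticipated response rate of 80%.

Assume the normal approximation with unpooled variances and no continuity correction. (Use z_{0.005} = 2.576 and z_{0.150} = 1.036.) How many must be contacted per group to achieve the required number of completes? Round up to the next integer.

n = 232 per group

n = (z_{α/2} + z_β)² · [p₁(1−p₁) + p₂(1−p₂)] / (p₁ − p₂)²
  = (2.576 + 1.036)² · (0.79·0.21 + 0.92·0.08) / (-0.13)²
  = (3.612)² · (0.1659 + 0.0736) / 0.0169
  = 13.0465 · 0.2395 / 0.0169
  = 184.89
Adjust for 80% response: 184.89 / 0.80 = 231.11.
Round up → n = 232 per group.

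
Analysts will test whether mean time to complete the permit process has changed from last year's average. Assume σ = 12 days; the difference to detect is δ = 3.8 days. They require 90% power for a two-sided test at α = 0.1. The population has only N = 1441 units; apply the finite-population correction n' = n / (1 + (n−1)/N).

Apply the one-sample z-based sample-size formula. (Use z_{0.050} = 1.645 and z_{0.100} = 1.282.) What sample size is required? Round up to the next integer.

n = (z_{α/2} + z_β)² · σ² / δ²
  = (1.645 + 1.282)² · 12² / 3.8²
  = 8.5673 · 144 / 14.44
  = 85.44
Finite-population correction (N = 1441): 85.44 / (1 + (85.44 − 1)/1441) = 80.71.
Round up → n = 81.

n = 81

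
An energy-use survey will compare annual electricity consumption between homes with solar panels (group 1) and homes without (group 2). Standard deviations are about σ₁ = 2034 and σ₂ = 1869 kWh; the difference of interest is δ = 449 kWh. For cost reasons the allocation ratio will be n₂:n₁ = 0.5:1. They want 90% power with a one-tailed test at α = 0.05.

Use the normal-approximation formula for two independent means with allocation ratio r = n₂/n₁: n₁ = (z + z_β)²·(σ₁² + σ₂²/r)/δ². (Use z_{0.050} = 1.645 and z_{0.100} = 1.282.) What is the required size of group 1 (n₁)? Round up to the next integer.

n₁ = (z_α + z_β)² · (σ₁² + σ₂²/r) / δ²
   = (1.645 + 1.282)² · (2034² + 1869²/0.5) / 449²
   = 8.5673 · (4137156 + 6986322) / 201601
   = 8.5673 · 11123478 / 201601
   = 472.71
Round up → n₁ = 473; n₂ = r·n₁ = 0.5 × 473 = 237.

n₁ = 473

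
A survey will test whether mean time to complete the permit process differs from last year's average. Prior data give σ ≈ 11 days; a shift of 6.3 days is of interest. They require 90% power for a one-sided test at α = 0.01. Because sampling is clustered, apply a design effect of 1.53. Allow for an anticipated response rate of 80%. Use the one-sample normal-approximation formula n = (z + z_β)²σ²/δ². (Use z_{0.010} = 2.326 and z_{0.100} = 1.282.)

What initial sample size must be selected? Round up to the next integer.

n = (z_α + z_β)² · σ² / δ²
  = (2.326 + 1.282)² · 11² / 6.3²
  = 13.0177 · 121 / 39.69
  = 39.69
Design effect: 1.53 × 39.69 = 60.72.
Adjust for 80% response: 60.72 / 0.80 = 75.90.
Round up → n = 76.

n = 76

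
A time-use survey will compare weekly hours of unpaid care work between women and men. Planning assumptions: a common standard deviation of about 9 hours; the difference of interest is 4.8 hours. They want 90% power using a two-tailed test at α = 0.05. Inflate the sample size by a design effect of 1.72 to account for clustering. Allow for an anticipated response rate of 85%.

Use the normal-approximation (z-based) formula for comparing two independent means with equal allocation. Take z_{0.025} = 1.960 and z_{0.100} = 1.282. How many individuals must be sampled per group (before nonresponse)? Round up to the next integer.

n = 150 per group

n = (z_{α/2} + z_β)² · (σ₁² + σ₂²) / δ²
  = (1.960 + 1.282)² · (2·9² = 162) / 4.8²
  = 10.5106 · 162 / 23.04
  = 73.90
Design effect: 1.72 × 73.90 = 127.11.
Adjust for 85% response: 127.11 / 0.85 = 149.54.
Round up → n = 150 per group.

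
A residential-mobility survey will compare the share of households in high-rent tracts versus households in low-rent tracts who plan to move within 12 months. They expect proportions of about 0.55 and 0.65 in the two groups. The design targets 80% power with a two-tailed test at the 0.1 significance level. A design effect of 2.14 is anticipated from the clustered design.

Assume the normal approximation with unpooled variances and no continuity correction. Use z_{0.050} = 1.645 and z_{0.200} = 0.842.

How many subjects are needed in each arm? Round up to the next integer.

n = 629 per group

n = (z_{α/2} + z_β)² · [p₁(1−p₁) + p₂(1−p₂)] / (p₁ − p₂)²
  = (1.645 + 0.842)² · (0.55·0.45 + 0.65·0.35) / (-0.10)²
  = (2.487)² · (0.2475 + 0.2275) / 0.0100
  = 6.1852 · 0.4750 / 0.0100
  = 293.80
Design effect: 2.14 × 293.80 = 628.72.
Round up → n = 629 per group.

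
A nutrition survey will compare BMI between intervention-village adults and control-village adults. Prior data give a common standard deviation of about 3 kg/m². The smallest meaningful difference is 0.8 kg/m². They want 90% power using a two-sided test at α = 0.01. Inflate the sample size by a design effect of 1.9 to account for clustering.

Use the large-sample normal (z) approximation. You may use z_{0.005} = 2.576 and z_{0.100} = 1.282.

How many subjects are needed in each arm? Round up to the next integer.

n = (z_{α/2} + z_β)² · (σ₁² + σ₂²) / δ²
  = (2.576 + 1.282)² · (2·3² = 18) / 0.8²
  = 14.8842 · 18 / 0.64
  = 418.62
Design effect: 1.9 × 418.62 = 795.37.
Round up → n = 796 per group.

n = 796 per group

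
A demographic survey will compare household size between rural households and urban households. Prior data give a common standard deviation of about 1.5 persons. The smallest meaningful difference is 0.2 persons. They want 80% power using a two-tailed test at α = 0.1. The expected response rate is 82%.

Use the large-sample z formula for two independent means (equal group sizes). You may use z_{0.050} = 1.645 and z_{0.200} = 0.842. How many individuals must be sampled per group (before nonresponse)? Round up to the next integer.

n = 849 per group

n = (z_{α/2} + z_β)² · (σ₁² + σ₂²) / δ²
  = (1.645 + 0.842)² · (2·1.5² = 4.5) / 0.2²
  = 6.1852 · 4.5 / 0.04
  = 695.83
Adjust for 82% response: 695.83 / 0.82 = 848.58.
Round up → n = 849 per group.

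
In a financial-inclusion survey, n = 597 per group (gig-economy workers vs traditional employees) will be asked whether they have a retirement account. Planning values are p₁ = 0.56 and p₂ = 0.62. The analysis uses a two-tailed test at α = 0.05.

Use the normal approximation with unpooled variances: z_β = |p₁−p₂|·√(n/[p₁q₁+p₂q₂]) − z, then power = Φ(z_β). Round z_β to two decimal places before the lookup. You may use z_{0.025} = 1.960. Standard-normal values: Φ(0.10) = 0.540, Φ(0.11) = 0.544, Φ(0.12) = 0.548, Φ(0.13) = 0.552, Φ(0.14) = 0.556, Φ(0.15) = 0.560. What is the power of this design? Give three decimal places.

z_β = |p₁−p₂|·√(n/[p₁q₁+p₂q₂]) − z_{α/2}
    = 0.06 · √(597/0.4820) − 1.960
    = 0.06 · 35.1936 − 1.960
    = 2.1116 − 1.960 = 0.1516 → 0.15
Power = Φ(0.15) = 0.560.

Power ≈ 0.560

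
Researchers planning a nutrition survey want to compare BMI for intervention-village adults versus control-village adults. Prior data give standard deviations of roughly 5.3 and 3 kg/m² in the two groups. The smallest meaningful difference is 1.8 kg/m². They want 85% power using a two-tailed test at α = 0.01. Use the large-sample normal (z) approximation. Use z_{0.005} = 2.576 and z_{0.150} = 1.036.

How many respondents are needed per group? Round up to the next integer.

n = (z_{α/2} + z_β)² · (σ₁² + σ₂²) / δ²
  = (2.576 + 1.036)² · (5.3² + 3² = 37.09) / 1.8²
  = 13.0465 · 37.09 / 3.24
  = 149.35
Round up → n = 150 per group.

n = 150 per group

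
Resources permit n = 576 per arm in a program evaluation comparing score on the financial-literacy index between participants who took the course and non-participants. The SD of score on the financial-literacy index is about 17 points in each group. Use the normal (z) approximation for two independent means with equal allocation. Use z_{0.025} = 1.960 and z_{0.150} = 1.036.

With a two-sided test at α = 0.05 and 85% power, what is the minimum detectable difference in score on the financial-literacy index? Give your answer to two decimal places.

Minimum detectable difference ≈ 3.00 points

δ = (z_{α/2} + z_β) · √((σ₁²+σ₂²)/n)
  = (1.960 + 1.036) · √(578/576)
  = 2.996 · √1.0035
  = 2.996 · 1.0017
  = 3.0012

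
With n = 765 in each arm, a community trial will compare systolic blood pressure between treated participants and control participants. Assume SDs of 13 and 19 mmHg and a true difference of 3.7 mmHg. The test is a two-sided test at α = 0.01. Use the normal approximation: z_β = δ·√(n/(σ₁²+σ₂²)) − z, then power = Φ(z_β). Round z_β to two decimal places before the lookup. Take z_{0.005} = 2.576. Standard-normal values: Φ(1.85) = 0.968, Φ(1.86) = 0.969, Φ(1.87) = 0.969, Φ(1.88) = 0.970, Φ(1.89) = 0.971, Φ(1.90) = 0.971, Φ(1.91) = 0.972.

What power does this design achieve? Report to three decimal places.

Power ≈ 0.969

z_β = δ·√(n/(σ₁²+σ₂²)) − z_{α/2}
    = 3.7 · √(765/530) − 2.576
    = 3.7 · 1.20141 − 2.576
    = 4.4452 − 2.576 = 1.8692 → 1.87
Power = Φ(1.87) = 0.969.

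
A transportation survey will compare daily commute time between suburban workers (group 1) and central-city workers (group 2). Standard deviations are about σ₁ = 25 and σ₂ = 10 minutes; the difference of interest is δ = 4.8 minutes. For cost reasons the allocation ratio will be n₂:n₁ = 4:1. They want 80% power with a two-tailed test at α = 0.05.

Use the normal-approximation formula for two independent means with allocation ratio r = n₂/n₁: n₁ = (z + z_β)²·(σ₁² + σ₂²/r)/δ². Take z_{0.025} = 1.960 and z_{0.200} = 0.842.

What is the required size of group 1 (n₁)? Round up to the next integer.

n₁ = (z_{α/2} + z_β)² · (σ₁² + σ₂²/r) / δ²
   = (1.960 + 0.842)² · (25² + 10²/4) / 4.8²
   = 7.8512 · (625 + 25) / 23.04
   = 7.8512 · 650 / 23.04
   = 221.50
Round up → n₁ = 222; n₂ = r·n₁ = 4 × 222 = 888.

n₁ = 222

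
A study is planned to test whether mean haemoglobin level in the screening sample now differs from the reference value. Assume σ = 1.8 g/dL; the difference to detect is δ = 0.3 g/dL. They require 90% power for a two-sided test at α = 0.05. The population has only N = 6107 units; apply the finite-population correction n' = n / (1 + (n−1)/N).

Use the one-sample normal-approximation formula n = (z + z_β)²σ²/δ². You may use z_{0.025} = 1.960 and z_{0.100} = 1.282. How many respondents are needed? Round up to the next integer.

n = 357

n = (z_{α/2} + z_β)² · σ² / δ²
  = (1.960 + 1.282)² · 1.8² / 0.3²
  = 10.5106 · 3.24 / 0.09
  = 378.38
Finite-population correction (N = 6107): 378.38 / (1 + (378.38 − 1)/6107) = 356.36.
Round up → n = 357.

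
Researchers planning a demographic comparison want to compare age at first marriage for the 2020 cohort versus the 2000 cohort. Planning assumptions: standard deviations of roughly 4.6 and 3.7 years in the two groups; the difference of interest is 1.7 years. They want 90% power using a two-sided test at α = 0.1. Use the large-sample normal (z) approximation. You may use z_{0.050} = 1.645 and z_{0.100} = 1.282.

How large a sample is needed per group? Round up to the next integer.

n = 104 per group

n = (z_{α/2} + z_β)² · (σ₁² + σ₂²) / δ²
  = (1.645 + 1.282)² · (4.6² + 3.7² = 34.85) / 1.7²
  = 8.5673 · 34.85 / 2.89
  = 103.31
Round up → n = 104 per group.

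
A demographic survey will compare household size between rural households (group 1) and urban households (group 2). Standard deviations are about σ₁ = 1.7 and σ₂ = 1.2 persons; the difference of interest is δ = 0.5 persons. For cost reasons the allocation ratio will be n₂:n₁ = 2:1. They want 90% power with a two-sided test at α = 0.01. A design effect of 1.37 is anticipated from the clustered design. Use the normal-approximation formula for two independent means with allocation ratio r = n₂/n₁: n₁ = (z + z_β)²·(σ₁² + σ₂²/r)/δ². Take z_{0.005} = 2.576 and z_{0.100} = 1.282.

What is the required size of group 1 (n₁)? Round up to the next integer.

n₁ = 295

n₁ = (z_{α/2} + z_β)² · (σ₁² + σ₂²/r) / δ²
   = (2.576 + 1.282)² · (1.7² + 1.2²/2) / 0.5²
   = 14.8842 · (2.89 + 0.72) / 0.25
   = 14.8842 · 3.61 / 0.25
   = 214.93
Design effect: 1.37 × 214.93 = 294.45.
Round up → n₁ = 295; n₂ = r·n₁ = 2 × 295 = 590.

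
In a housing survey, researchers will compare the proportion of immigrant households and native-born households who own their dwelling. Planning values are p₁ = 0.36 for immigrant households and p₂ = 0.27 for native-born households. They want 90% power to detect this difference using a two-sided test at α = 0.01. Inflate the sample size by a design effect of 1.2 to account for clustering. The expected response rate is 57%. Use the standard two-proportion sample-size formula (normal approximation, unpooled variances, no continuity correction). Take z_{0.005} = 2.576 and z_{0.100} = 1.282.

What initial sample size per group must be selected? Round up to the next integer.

n = 1654 per group

n = (z_{α/2} + z_β)² · [p₁(1−p₁) + p₂(1−p₂)] / (p₁ − p₂)²
  = (2.576 + 1.282)² · (0.36·0.64 + 0.27·0.73) / (0.09)²
  = (3.858)² · (0.2304 + 0.1971) / 0.0081
  = 14.8842 · 0.4275 / 0.0081
  = 785.55
Design effect: 1.2 × 785.55 = 942.66.
Adjust for 57% response: 942.66 / 0.57 = 1653.80.
Round up → n = 1654 per group.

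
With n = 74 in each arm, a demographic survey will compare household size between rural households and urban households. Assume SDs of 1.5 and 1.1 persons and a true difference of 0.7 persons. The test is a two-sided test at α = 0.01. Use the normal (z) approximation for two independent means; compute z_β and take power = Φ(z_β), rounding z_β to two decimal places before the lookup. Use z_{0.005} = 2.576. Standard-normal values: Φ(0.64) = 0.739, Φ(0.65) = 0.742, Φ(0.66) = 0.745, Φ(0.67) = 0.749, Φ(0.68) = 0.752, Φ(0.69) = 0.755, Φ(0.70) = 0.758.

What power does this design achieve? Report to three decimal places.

z_β = δ·√(n/(σ₁²+σ₂²)) − z_{α/2}
    = 0.7 · √(74/3.46) − 2.576
    = 0.7 · 4.62464 − 2.576
    = 3.2372 − 2.576 = 0.6612 → 0.66
Power = Φ(0.66) = 0.745.

Power ≈ 0.745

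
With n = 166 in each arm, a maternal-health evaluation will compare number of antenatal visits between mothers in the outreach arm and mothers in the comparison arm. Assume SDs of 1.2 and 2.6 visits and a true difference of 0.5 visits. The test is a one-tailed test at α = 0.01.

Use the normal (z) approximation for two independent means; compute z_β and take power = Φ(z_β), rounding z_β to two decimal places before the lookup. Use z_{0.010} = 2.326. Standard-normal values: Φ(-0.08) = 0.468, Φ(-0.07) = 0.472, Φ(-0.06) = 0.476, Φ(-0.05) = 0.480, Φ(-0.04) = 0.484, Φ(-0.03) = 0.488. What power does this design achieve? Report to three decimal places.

z_β = δ·√(n/(σ₁²+σ₂²)) − z_α
    = 0.5 · √(166/8.2) − 2.326
    = 0.5 · 4.49932 − 2.326
    = 2.2497 − 2.326 = -0.0763 → -0.08
Power = Φ(-0.08) = 0.468.

Power ≈ 0.468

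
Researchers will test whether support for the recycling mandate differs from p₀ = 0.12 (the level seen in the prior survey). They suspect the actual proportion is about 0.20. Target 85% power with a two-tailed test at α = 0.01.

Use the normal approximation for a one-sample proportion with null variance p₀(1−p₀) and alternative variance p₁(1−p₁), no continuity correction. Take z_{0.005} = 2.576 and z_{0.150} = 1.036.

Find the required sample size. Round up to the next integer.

n = [z_{α/2}·√(p₀q₀) + z_β·√(p₁q₁)]² / (p₁ − p₀)²
  = [2.576·√(0.12·0.88) + 1.036·√(0.20·0.80)]² / (0.08)²
  = [2.576·0.3250 + 1.036·0.4000]² / 0.0064
  = [1.2515]² / 0.0064
  = 244.73
Round up → n = 245.

n = 245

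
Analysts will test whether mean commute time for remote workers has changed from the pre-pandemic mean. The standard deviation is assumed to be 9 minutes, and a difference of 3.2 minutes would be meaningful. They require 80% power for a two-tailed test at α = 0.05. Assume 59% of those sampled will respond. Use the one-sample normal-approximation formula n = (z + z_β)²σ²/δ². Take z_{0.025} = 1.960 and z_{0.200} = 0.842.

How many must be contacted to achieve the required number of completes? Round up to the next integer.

n = (z_{α/2} + z_β)² · σ² / δ²
  = (1.960 + 0.842)² · 9² / 3.2²
  = 7.8512 · 81 / 10.24
  = 62.10
Adjust for 59% response: 62.10 / 0.59 = 105.26.
Round up → n = 106.

n = 106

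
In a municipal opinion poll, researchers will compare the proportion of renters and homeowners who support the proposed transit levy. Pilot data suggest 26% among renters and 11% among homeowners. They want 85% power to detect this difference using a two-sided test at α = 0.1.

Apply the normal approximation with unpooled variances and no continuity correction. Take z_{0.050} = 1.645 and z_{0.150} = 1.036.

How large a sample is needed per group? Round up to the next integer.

n = (z_{α/2} + z_β)² · [p₁(1−p₁) + p₂(1−p₂)] / (p₁ − p₂)²
  = (1.645 + 1.036)² · (0.26·0.74 + 0.11·0.89) / (0.15)²
  = (2.681)² · (0.1924 + 0.0979) / 0.0225
  = 7.1878 · 0.2903 / 0.0225
  = 92.74
Round up → n = 93 per group.

n = 93 per group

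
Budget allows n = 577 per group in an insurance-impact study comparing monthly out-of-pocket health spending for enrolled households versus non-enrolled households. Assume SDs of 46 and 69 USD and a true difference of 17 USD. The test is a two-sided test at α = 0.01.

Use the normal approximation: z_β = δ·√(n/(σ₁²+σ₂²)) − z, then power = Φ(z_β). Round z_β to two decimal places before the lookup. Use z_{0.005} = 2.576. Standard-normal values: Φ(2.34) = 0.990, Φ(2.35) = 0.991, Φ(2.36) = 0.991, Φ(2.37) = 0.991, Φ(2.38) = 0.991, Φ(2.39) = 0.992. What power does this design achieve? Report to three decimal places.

Power ≈ 0.991

z_β = δ·√(n/(σ₁²+σ₂²)) − z_{α/2}
    = 17 · √(577/6877) − 2.576
    = 17 · 0.28966 − 2.576
    = 4.9242 − 2.576 = 2.3482 → 2.35
Power = Φ(2.35) = 0.991.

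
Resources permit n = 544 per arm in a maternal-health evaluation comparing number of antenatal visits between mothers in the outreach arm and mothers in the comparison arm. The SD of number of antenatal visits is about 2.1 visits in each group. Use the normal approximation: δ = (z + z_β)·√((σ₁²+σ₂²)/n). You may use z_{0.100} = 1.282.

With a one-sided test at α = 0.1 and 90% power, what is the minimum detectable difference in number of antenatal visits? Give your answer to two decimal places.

δ = (z_α + z_β) · √((σ₁²+σ₂²)/n)
  = (1.282 + 1.282) · √(8.82/544)
  = 2.564 · √0.01621
  = 2.564 · 0.1273
  = 0.3265

Minimum detectable difference ≈ 0.33 visits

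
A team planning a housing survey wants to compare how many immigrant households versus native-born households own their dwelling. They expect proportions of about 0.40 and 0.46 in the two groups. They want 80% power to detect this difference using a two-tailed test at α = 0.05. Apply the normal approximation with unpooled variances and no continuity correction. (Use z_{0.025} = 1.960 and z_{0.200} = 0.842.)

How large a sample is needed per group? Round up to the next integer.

n = 1066 per group

n = (z_{α/2} + z_β)² · [p₁(1−p₁) + p₂(1−p₂)] / (p₁ − p₂)²
  = (1.960 + 0.842)² · (0.40·0.60 + 0.46·0.54) / (-0.06)²
  = (2.802)² · (0.2400 + 0.2484) / 0.0036
  = 7.8512 · 0.4884 / 0.0036
  = 1065.15
Round up → n = 1066 per group.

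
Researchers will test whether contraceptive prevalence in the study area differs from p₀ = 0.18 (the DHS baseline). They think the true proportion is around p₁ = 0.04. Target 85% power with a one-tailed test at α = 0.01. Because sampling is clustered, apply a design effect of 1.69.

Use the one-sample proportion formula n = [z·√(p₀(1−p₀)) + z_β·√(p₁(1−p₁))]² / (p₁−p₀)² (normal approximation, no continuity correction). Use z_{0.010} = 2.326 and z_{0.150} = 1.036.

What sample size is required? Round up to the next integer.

n = [z_α·√(p₀q₀) + z_β·√(p₁q₁)]² / (p₁ − p₀)²
  = [2.326·√(0.18·0.82) + 1.036·√(0.04·0.96)]² / (-0.14)²
  = [2.326·0.3842 + 1.036·0.1960]² / 0.0196
  = [1.0966]² / 0.0196
  = 61.36
Design effect: 1.69 × 61.36 = 103.69.
Round up → n = 104.

n = 104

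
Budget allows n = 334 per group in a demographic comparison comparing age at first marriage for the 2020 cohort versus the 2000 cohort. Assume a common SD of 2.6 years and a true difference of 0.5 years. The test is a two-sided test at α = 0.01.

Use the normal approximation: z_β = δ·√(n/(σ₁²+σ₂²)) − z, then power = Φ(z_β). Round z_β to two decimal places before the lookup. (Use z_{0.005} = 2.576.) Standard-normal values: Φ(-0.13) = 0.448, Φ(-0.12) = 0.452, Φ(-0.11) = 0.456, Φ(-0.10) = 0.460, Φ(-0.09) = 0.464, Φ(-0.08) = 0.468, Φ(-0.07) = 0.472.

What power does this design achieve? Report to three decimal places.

Power ≈ 0.464

z_β = δ·√(n/(σ₁²+σ₂²)) − z_{α/2}
    = 0.5 · √(334/13.52) − 2.576
    = 0.5 · 4.97033 − 2.576
    = 2.4852 − 2.576 = -0.0908 → -0.09
Power = Φ(-0.09) = 0.464.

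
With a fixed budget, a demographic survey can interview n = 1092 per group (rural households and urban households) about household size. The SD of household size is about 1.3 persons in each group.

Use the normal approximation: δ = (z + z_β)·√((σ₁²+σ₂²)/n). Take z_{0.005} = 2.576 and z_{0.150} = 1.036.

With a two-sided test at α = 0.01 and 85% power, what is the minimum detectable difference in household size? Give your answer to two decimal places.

δ = (z_{α/2} + z_β) · √((σ₁²+σ₂²)/n)
  = (2.576 + 1.036) · √(3.38/1092)
  = 3.612 · √0.0031
  = 3.612 · 0.0556
  = 0.2010

Minimum detectable difference ≈ 0.20 persons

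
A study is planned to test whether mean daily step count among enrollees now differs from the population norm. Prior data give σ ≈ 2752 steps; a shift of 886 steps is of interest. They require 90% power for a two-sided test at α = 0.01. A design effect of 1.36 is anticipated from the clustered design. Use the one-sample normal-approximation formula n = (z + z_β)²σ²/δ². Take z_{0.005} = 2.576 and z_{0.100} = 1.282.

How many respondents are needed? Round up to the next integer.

n = (z_{α/2} + z_β)² · σ² / δ²
  = (2.576 + 1.282)² · 2752² / 886²
  = 14.8842 · 7573504 / 784996
  = 143.60
Design effect: 1.36 × 143.60 = 195.30.
Round up → n = 196.

n = 196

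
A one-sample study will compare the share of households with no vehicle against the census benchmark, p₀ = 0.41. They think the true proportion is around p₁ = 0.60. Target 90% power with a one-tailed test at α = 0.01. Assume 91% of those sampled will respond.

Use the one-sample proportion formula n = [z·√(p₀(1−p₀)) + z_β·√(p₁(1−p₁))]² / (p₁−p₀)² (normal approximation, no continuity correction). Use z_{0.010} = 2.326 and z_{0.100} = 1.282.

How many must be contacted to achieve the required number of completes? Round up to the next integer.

n = 96

n = [z_α·√(p₀q₀) + z_β·√(p₁q₁)]² / (p₁ − p₀)²
  = [2.326·√(0.41·0.59) + 1.282·√(0.60·0.40)]² / (0.19)²
  = [2.326·0.4918 + 1.282·0.4899]² / 0.0361
  = [1.7721]² / 0.0361
  = 86.99
Adjust for 91% response: 86.99 / 0.91 = 95.59.
Round up → n = 96.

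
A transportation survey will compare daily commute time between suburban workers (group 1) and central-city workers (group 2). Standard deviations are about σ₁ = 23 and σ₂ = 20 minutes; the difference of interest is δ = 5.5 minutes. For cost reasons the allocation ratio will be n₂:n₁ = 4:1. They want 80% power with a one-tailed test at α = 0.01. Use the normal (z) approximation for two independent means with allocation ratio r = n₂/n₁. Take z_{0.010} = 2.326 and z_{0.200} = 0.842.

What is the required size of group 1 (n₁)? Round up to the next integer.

n₁ = (z_α + z_β)² · (σ₁² + σ₂²/r) / δ²
   = (2.326 + 0.842)² · (23² + 20²/4) / 5.5²
   = 10.0362 · (529 + 100) / 30.25
   = 10.0362 · 629 / 30.25
   = 208.69
Round up → n₁ = 209; n₂ = r·n₁ = 4 × 209 = 836.

n₁ = 209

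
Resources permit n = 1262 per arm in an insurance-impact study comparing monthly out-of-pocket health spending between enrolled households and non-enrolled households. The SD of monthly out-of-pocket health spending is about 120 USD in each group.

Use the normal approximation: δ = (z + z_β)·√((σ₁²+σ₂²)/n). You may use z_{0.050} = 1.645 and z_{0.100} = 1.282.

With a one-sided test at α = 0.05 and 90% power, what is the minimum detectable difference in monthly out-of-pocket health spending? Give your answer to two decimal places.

Minimum detectable difference ≈ 13.98 USD

δ = (z_α + z_β) · √((σ₁²+σ₂²)/n)
  = (1.645 + 1.282) · √(28800/1262)
  = 2.927 · √22.8209
  = 2.927 · 4.7771
  = 13.9826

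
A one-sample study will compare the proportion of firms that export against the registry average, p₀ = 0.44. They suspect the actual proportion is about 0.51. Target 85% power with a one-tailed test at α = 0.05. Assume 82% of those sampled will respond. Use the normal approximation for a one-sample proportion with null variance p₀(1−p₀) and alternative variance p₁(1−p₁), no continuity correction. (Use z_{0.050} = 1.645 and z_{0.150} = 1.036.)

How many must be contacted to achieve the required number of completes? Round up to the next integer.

n = [z_α·√(p₀q₀) + z_β·√(p₁q₁)]² / (p₁ − p₀)²
  = [1.645·√(0.44·0.56) + 1.036·√(0.51·0.49)]² / (0.07)²
  = [1.645·0.4964 + 1.036·0.4999]² / 0.0049
  = [1.3345]² / 0.0049
  = 363.42
Adjust for 82% response: 363.42 / 0.82 = 443.20.
Round up → n = 444.

n = 444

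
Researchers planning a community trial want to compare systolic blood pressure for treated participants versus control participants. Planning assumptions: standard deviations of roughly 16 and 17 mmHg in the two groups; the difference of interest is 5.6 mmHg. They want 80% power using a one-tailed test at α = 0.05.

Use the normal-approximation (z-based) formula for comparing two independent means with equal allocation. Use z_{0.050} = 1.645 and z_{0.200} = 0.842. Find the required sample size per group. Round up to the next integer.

n = 108 per group

n = (z_α + z_β)² · (σ₁² + σ₂²) / δ²
  = (1.645 + 0.842)² · (16² + 17² = 545) / 5.6²
  = 6.1852 · 545 / 31.36
  = 107.49
Round up → n = 108 per group.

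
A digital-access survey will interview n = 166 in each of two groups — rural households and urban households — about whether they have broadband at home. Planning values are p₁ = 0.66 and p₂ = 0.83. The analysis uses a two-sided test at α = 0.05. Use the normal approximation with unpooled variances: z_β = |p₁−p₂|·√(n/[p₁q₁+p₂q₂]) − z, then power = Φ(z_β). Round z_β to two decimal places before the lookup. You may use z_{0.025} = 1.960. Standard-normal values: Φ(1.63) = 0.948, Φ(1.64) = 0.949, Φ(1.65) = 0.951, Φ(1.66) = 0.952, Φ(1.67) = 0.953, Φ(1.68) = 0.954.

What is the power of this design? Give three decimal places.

Power ≈ 0.952

z_β = |p₁−p₂|·√(n/[p₁q₁+p₂q₂]) − z_{α/2}
    = 0.17 · √(166/0.3655) − 1.960
    = 0.17 · 21.3113 − 1.960
    = 3.6229 − 1.960 = 1.6629 → 1.66
Power = Φ(1.66) = 0.952.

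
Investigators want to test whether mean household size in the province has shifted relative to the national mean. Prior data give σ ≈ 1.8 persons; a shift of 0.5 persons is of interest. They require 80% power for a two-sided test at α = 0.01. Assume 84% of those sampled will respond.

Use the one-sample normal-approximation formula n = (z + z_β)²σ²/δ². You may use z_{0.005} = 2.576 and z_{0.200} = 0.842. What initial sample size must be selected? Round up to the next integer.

n = (z_{α/2} + z_β)² · σ² / δ²
  = (2.576 + 0.842)² · 1.8² / 0.5²
  = 11.6827 · 3.24 / 0.25
  = 151.41
Adjust for 84% response: 151.41 / 0.84 = 180.25.
Round up → n = 181.

n = 181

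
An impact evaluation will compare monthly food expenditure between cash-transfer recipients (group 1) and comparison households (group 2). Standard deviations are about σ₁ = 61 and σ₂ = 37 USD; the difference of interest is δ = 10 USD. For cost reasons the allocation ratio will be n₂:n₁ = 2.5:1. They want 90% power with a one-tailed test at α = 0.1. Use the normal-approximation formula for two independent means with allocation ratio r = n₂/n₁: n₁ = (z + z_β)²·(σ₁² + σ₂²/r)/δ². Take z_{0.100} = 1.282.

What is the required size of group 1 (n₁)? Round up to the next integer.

n₁ = (z_α + z_β)² · (σ₁² + σ₂²/r) / δ²
   = (1.282 + 1.282)² · (61² + 37²/2.5) / 10²
   = 6.5741 · (3721 + 547.6) / 100
   = 6.5741 · 4268.6 / 100
   = 280.62
Round up → n₁ = 281; n₂ = r·n₁ = 2.5 × 281 = 703.

n₁ = 281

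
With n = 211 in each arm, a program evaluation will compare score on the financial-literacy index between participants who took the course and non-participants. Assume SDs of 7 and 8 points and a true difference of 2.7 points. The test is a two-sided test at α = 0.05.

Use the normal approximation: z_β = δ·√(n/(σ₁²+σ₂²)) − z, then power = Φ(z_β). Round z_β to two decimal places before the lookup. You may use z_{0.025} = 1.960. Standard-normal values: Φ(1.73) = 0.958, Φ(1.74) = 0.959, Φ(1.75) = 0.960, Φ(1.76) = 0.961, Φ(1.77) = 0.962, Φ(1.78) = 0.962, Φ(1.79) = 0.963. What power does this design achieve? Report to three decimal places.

Power ≈ 0.958

z_β = δ·√(n/(σ₁²+σ₂²)) − z_{α/2}
    = 2.7 · √(211/113) − 1.960
    = 2.7 · 1.36648 − 1.960
    = 3.6895 − 1.960 = 1.7295 → 1.73
Power = Φ(1.73) = 0.958.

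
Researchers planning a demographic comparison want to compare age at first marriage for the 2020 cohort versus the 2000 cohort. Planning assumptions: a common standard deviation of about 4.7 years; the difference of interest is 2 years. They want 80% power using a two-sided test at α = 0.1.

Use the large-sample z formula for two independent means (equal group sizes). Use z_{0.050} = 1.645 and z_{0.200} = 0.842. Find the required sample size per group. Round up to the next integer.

n = (z_{α/2} + z_β)² · (σ₁² + σ₂²) / δ²
  = (1.645 + 0.842)² · (2·4.7² = 44.18) / 2²
  = 6.1852 · 44.18 / 4
  = 68.32
Round up → n = 69 per group.

n = 69 per group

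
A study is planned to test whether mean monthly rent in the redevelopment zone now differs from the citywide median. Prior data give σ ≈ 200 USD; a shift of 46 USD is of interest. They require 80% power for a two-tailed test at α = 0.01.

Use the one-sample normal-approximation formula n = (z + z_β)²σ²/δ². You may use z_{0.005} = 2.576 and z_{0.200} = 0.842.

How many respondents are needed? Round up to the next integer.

n = (z_{α/2} + z_β)² · σ² / δ²
  = (2.576 + 0.842)² · 200² / 46²
  = 11.6827 · 40000 / 2116
  = 220.85
Round up → n = 221.

n = 221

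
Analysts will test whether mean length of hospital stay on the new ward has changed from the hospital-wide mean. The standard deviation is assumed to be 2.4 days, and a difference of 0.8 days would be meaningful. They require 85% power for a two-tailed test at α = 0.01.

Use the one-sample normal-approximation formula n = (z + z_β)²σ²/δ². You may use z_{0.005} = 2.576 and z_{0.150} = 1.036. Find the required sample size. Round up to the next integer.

n = 118

n = (z_{α/2} + z_β)² · σ² / δ²
  = (2.576 + 1.036)² · 2.4² / 0.8²
  = 13.0465 · 5.76 / 0.64
  = 117.42
Round up → n = 118.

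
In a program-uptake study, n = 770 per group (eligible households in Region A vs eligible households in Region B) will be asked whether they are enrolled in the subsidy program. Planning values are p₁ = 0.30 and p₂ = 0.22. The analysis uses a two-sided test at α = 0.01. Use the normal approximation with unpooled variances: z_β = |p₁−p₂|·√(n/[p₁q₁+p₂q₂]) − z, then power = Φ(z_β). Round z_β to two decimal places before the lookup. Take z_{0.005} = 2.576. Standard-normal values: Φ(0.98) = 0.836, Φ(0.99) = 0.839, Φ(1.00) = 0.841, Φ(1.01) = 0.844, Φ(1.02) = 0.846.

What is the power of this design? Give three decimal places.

z_β = |p₁−p₂|·√(n/[p₁q₁+p₂q₂]) − z_{α/2}
    = 0.08 · √(770/0.3816) − 2.576
    = 0.08 · 44.9201 − 2.576
    = 3.5936 − 2.576 = 1.0176 → 1.02
Power = Φ(1.02) = 0.846.

Power ≈ 0.846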